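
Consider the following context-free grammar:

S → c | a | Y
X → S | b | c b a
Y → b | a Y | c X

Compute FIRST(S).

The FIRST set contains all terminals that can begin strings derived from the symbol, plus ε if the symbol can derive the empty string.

We compute FIRST(S) using the standard algorithm.
FIRST(S) = {a, b, c}
FIRST(X) = {a, b, c}
FIRST(Y) = {a, b, c}
Therefore, FIRST(S) = {a, b, c}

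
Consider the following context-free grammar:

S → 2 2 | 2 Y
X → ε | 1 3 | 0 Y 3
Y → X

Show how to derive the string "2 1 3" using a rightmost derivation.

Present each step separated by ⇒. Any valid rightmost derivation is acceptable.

S ⇒ 2 Y ⇒ 2 X ⇒ 2 1 3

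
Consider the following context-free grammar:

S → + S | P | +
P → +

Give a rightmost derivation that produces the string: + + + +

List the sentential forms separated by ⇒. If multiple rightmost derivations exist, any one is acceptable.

S ⇒ + S ⇒ + + S ⇒ + + + S ⇒ + + + +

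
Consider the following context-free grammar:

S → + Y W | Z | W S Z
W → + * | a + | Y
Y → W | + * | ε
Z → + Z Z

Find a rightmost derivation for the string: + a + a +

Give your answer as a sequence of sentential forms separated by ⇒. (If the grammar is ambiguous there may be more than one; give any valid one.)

S ⇒ + Y W ⇒ + Y a + ⇒ + W a + ⇒ + a + a +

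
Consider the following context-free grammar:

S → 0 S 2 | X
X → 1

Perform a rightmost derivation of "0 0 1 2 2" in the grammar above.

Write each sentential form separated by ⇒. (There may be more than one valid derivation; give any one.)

S ⇒ 0 S 2 ⇒ 0 0 S 2 2 ⇒ 0 0 X 2 2 ⇒ 0 0 1 2 2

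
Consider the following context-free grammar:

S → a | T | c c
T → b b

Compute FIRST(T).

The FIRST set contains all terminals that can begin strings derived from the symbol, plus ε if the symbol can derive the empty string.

We compute FIRST(T) using the standard algorithm.
FIRST(S) = {a, b, c}
FIRST(T) = {b}
Therefore, FIRST(T) = {b}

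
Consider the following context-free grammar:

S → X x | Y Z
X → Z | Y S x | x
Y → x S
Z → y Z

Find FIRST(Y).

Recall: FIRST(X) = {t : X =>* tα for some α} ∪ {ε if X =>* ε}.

We compute FIRST(Y) using the standard algorithm.
FIRST(S) = {x, y}
FIRST(X) = {x, y}
FIRST(Y) = {x}
FIRST(Z) = {y}
Therefore, FIRST(Y) = {x}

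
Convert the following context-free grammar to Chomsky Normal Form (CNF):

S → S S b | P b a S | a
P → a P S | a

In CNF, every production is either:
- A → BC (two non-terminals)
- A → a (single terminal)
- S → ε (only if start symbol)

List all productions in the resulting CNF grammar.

TB → b; TA → a; S → a; P → a; S → S X0; X0 → S TB; S → P X1; X1 → TB X2; X2 → TA S; P → TA X3; X3 → P S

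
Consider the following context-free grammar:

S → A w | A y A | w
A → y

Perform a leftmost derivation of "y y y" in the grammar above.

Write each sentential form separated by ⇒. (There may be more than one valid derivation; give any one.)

S ⇒ A y A ⇒ y y A ⇒ y y y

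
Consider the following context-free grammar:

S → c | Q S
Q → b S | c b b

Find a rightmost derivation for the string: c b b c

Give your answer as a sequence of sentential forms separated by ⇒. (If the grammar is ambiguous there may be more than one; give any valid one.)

S ⇒ Q S ⇒ Q c ⇒ c b b c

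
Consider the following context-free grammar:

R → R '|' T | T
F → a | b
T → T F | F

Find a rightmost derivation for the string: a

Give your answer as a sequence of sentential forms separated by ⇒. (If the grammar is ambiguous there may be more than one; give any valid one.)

R ⇒ T ⇒ F ⇒ a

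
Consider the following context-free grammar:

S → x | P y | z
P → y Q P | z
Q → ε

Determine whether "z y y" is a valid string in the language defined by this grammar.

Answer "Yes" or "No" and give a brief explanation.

No - no valid derivation exists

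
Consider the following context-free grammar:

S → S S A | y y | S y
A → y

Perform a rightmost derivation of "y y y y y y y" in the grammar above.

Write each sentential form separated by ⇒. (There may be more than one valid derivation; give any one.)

S ⇒ S S A ⇒ S S y ⇒ S y y y ⇒ S y y y y ⇒ S y y y y y ⇒ y y y y y y y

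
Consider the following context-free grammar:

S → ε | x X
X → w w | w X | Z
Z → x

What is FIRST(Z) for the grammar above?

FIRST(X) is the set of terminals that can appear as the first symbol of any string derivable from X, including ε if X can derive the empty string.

We compute FIRST(Z) using the standard algorithm.
FIRST(S) = {x, ε}
FIRST(X) = {w, x}
FIRST(Z) = {x}
Therefore, FIRST(Z) = {x}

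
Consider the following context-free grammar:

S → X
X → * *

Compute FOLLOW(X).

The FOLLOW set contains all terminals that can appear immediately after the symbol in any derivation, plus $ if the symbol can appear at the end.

We compute FOLLOW(X) using the standard algorithm.
FOLLOW(S) starts with {$}.
FIRST(S) = {*}
FIRST(X) = {*}
FOLLOW(S) = {$}
FOLLOW(X) = {$}
Therefore, FOLLOW(X) = {$}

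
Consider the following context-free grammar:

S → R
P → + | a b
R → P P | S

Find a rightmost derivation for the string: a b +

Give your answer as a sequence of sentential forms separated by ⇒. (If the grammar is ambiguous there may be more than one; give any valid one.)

S ⇒ R ⇒ P P ⇒ P + ⇒ a b +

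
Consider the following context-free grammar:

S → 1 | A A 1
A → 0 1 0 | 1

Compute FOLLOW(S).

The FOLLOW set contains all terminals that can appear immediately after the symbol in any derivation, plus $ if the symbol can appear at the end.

We compute FOLLOW(S) using the standard algorithm.
FOLLOW(S) starts with {$}.
FIRST(A) = {0, 1}
FIRST(S) = {0, 1}
FOLLOW(A) = {0, 1}
FOLLOW(S) = {$}
Therefore, FOLLOW(S) = {$}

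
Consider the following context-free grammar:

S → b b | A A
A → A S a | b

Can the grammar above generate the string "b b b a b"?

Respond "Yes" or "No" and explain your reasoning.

Yes - a valid derivation exists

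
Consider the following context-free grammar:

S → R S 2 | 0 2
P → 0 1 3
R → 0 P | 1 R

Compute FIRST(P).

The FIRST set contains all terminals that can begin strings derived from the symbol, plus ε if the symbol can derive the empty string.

We compute FIRST(P) using the standard algorithm.
FIRST(P) = {0}
FIRST(R) = {0, 1}
FIRST(S) = {0, 1}
Therefore, FIRST(P) = {0}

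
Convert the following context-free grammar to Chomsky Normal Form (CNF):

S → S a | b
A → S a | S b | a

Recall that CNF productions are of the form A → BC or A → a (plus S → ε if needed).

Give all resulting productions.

TA → a; S → b; TB → b; A → a; S → S TA; A → S TA; A → S TB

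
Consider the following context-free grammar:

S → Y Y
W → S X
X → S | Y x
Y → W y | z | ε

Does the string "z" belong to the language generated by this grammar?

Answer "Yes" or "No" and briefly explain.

Yes - a valid derivation exists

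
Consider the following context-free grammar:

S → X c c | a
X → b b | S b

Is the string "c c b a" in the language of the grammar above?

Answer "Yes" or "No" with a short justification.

No - no valid derivation exists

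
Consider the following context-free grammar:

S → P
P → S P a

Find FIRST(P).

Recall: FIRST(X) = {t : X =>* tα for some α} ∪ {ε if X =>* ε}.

We compute FIRST(P) using the standard algorithm.
FIRST(P) = {}
FIRST(S) = {}
Therefore, FIRST(P) = {}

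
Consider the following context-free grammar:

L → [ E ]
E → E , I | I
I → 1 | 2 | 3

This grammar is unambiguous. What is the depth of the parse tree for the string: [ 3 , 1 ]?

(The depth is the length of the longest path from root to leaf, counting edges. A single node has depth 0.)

4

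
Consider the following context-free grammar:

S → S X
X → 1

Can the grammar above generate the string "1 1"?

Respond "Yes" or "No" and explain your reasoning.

No - no valid derivation exists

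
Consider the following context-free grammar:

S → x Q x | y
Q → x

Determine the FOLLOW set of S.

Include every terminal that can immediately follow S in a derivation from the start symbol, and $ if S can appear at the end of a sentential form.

We compute FOLLOW(S) using the standard algorithm.
FOLLOW(S) starts with {$}.
FIRST(Q) = {x}
FIRST(S) = {x, y}
FOLLOW(Q) = {x}
FOLLOW(S) = {$}
Therefore, FOLLOW(S) = {$}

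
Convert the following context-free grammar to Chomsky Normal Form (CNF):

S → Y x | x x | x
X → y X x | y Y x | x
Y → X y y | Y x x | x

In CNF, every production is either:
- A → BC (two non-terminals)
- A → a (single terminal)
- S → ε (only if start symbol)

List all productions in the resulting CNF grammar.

TX → x; S → x; TY → y; X → x; Y → x; S → Y TX; S → TX TX; X → TY X0; X0 → X TX; X → TY X1; X1 → Y TX; Y → X X2; X2 → TY TY; Y → Y X3; X3 → TX TX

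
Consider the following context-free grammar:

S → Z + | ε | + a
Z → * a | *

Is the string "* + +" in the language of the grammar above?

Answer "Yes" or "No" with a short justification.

No - no valid derivation exists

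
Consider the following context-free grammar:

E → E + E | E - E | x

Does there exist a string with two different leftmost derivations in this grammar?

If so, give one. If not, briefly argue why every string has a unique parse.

Yes - the string 'x + x + x - x + x' has two distinct leftmost derivations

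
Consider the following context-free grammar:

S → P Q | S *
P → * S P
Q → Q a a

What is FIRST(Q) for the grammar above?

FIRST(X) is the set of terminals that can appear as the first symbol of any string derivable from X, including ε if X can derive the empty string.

We compute FIRST(Q) using the standard algorithm.
FIRST(P) = {*}
FIRST(Q) = {}
FIRST(S) = {*}
Therefore, FIRST(Q) = {}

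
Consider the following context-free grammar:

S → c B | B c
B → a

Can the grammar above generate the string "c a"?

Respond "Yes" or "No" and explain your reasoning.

Yes - a valid derivation exists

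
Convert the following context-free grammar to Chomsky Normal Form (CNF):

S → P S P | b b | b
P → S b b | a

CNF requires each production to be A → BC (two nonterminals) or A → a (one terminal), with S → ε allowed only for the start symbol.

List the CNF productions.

TB → b; S → b; P → a; S → P X0; X0 → S P; S → TB TB; P → S X1; X1 → TB TB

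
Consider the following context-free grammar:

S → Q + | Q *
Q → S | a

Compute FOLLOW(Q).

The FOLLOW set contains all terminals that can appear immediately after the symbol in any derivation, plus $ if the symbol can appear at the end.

We compute FOLLOW(Q) using the standard algorithm.
FOLLOW(S) starts with {$}.
FIRST(Q) = {a}
FIRST(S) = {a}
FOLLOW(Q) = {*, +}
FOLLOW(S) = {$, *, +}
Therefore, FOLLOW(Q) = {*, +}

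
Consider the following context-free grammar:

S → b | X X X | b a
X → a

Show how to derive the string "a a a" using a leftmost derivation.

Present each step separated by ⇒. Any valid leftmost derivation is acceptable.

S ⇒ X X X ⇒ a X X ⇒ a a X ⇒ a a a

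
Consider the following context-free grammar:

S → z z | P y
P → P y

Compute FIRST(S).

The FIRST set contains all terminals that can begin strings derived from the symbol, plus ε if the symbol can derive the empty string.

We compute FIRST(S) using the standard algorithm.
FIRST(P) = {}
FIRST(S) = {z}
Therefore, FIRST(S) = {z}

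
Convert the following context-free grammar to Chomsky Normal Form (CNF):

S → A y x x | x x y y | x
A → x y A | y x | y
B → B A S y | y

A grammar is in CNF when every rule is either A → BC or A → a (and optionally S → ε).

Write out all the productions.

TY → y; TX → x; S → x; A → y; B → y; S → A X0; X0 → TY X1; X1 → TX TX; S → TX X2; X2 → TX X3; X3 → TY TY; A → TX X4; X4 → TY A; A → TY TX; B → B X5; X5 → A X6; X6 → S TY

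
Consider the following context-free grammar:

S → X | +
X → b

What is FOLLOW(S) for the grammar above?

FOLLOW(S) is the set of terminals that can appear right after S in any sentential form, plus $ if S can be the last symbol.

We compute FOLLOW(S) using the standard algorithm.
FOLLOW(S) starts with {$}.
FIRST(S) = {+, b}
FIRST(X) = {b}
FOLLOW(S) = {$}
FOLLOW(X) = {$}
Therefore, FOLLOW(S) = {$}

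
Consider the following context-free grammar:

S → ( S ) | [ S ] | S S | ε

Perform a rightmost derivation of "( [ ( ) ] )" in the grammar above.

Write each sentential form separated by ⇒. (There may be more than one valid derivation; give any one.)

S ⇒ ( S ) ⇒ ( [ S ] ) ⇒ ( [ ( S ) ] ) ⇒ ( [ ( ) ] )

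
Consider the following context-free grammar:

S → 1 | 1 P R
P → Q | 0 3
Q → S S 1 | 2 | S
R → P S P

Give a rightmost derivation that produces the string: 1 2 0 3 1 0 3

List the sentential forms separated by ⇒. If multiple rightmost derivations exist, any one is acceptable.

S ⇒ 1 P R ⇒ 1 P P S P ⇒ 1 P P S 0 3 ⇒ 1 P P 1 0 3 ⇒ 1 P 0 3 1 0 3 ⇒ 1 Q 0 3 1 0 3 ⇒ 1 2 0 3 1 0 3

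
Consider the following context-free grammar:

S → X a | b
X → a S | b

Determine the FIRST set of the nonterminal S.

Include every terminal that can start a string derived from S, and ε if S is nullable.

We compute FIRST(S) using the standard algorithm.
FIRST(S) = {a, b}
FIRST(X) = {a, b}
Therefore, FIRST(S) = {a, b}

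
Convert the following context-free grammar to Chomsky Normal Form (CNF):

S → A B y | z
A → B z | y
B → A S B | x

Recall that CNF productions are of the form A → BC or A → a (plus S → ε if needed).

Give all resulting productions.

TY → y; S → z; TZ → z; A → y; B → x; S → A X0; X0 → B TY; A → B TZ; B → A X1; X1 → S B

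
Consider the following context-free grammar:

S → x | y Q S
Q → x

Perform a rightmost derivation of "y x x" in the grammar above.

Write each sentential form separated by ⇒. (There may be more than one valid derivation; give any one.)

S ⇒ y Q S ⇒ y Q x ⇒ y x x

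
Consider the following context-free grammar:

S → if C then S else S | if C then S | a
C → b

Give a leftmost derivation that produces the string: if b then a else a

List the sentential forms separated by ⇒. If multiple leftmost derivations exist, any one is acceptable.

S ⇒ if C then S else S ⇒ if b then S else S ⇒ if b then a else S ⇒ if b then a else a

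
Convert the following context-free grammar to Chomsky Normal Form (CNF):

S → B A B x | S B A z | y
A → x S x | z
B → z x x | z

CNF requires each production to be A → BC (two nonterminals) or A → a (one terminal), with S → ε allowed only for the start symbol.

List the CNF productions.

TX → x; TZ → z; S → y; A → z; B → z; S → B X0; X0 → A X1; X1 → B TX; S → S X2; X2 → B X3; X3 → A TZ; A → TX X4; X4 → S TX; B → TZ X5; X5 → TX TX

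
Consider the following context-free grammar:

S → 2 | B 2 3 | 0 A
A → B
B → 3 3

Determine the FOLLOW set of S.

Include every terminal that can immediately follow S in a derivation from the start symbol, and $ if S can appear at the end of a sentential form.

We compute FOLLOW(S) using the standard algorithm.
FOLLOW(S) starts with {$}.
FIRST(A) = {3}
FIRST(B) = {3}
FIRST(S) = {0, 2, 3}
FOLLOW(A) = {$}
FOLLOW(B) = {$, 2}
FOLLOW(S) = {$}
Therefore, FOLLOW(S) = {$}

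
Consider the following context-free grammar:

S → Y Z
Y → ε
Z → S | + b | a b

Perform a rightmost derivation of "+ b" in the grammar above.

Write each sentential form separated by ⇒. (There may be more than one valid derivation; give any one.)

S ⇒ Y Z ⇒ Y + b ⇒ + b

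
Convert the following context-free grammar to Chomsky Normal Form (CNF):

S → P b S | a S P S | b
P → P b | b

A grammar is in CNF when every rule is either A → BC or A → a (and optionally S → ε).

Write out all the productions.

TB → b; TA → a; S → b; P → b; S → P X0; X0 → TB S; S → TA X1; X1 → S X2; X2 → P S; P → P TB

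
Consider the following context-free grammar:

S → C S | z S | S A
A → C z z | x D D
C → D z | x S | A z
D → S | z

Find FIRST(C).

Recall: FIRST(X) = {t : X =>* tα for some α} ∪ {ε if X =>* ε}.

We compute FIRST(C) using the standard algorithm.
FIRST(A) = {x, z}
FIRST(C) = {x, z}
FIRST(D) = {x, z}
FIRST(S) = {x, z}
Therefore, FIRST(C) = {x, z}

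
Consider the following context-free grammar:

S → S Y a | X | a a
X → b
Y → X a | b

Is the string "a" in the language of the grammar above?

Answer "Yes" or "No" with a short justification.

No - no valid derivation exists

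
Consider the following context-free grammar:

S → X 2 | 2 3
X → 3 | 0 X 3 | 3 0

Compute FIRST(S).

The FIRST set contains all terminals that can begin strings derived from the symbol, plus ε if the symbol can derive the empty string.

We compute FIRST(S) using the standard algorithm.
FIRST(S) = {0, 2, 3}
FIRST(X) = {0, 3}
Therefore, FIRST(S) = {0, 2, 3}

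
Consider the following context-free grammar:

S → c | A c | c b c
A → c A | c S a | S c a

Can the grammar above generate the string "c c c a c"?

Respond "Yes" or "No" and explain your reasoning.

Yes - a valid derivation exists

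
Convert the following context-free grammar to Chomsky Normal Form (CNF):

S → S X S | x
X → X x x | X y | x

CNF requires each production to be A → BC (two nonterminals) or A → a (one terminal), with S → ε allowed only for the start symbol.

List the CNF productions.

S → x; TX → x; TY → y; X → x; S → S X0; X0 → X S; X → X X1; X1 → TX TX; X → X TY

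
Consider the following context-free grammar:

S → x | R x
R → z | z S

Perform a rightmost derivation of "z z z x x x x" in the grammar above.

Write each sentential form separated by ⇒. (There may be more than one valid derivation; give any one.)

S ⇒ R x ⇒ z S x ⇒ z R x x ⇒ z z S x x ⇒ z z R x x x ⇒ z z z S x x x ⇒ z z z x x x x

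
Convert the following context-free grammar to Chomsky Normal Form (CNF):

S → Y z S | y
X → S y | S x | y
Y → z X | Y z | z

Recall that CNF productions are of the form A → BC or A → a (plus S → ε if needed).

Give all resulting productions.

TZ → z; S → y; TY → y; TX → x; X → y; Y → z; S → Y X0; X0 → TZ S; X → S TY; X → S TX; Y → TZ X; Y → Y TZ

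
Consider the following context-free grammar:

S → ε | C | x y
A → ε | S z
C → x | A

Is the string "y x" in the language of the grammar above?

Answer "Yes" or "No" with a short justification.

No - no valid derivation exists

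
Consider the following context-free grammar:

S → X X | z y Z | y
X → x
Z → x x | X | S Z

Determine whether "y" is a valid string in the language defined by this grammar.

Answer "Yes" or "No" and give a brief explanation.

Yes - a valid derivation exists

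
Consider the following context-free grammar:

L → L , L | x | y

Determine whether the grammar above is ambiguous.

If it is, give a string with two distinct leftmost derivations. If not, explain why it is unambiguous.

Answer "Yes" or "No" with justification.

Yes - the string 'y , y , x , y' has two distinct leftmost derivations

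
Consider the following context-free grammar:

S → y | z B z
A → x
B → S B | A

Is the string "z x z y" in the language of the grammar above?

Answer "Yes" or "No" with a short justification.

No - no valid derivation exists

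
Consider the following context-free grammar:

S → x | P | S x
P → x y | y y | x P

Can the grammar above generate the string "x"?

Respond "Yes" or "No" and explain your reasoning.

Yes - a valid derivation exists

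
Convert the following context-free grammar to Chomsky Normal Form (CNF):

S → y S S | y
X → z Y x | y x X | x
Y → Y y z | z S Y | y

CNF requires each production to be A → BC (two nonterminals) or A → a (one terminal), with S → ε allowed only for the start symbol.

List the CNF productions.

TY → y; S → y; TZ → z; TX → x; X → x; Y → y; S → TY X0; X0 → S S; X → TZ X1; X1 → Y TX; X → TY X2; X2 → TX X; Y → Y X3; X3 → TY TZ; Y → TZ X4; X4 → S Y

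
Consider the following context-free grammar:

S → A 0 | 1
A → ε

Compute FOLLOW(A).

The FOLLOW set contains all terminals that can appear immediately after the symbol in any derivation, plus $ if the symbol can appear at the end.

We compute FOLLOW(A) using the standard algorithm.
FOLLOW(S) starts with {$}.
FIRST(A) = {ε}
FIRST(S) = {0, 1}
FOLLOW(A) = {0}
FOLLOW(S) = {$}
Therefore, FOLLOW(A) = {0}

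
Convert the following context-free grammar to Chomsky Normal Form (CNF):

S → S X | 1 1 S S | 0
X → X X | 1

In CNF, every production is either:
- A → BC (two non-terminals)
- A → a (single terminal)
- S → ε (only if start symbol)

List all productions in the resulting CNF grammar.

T1 → 1; S → 0; X → 1; S → S X; S → T1 X0; X0 → T1 X1; X1 → S S; X → X X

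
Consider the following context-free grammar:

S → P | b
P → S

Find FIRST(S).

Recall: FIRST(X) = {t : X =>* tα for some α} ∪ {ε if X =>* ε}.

We compute FIRST(S) using the standard algorithm.
FIRST(P) = {b}
FIRST(S) = {b}
Therefore, FIRST(S) = {b}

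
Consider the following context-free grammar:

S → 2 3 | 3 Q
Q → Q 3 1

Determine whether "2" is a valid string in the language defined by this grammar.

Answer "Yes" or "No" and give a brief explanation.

No - no valid derivation exists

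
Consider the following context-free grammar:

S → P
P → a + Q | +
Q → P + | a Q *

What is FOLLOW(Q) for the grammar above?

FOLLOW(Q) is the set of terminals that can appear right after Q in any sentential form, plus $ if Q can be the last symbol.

We compute FOLLOW(Q) using the standard algorithm.
FOLLOW(S) starts with {$}.
FIRST(P) = {+, a}
FIRST(Q) = {+, a}
FIRST(S) = {+, a}
FOLLOW(P) = {$, +}
FOLLOW(Q) = {$, *, +}
FOLLOW(S) = {$}
Therefore, FOLLOW(Q) = {$, *, +}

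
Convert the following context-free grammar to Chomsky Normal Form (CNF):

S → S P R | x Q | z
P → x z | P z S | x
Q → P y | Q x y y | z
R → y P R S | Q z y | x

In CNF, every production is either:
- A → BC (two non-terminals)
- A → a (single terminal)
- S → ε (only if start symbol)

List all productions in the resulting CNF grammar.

TX → x; S → z; TZ → z; P → x; TY → y; Q → z; R → x; S → S X0; X0 → P R; S → TX Q; P → TX TZ; P → P X1; X1 → TZ S; Q → P TY; Q → Q X2; X2 → TX X3; X3 → TY TY; R → TY X4; X4 → P X5; X5 → R S; R → Q X6; X6 → TZ TY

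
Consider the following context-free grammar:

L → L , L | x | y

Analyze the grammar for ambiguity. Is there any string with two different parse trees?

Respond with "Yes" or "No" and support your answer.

Yes - the string 'x , x , x , x , x , y' has two distinct parse trees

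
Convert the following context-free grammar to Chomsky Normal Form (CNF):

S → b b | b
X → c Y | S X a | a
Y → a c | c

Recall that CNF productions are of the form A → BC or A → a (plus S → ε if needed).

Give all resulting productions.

TB → b; S → b; TC → c; TA → a; X → a; Y → c; S → TB TB; X → TC Y; X → S X0; X0 → X TA; Y → TA TC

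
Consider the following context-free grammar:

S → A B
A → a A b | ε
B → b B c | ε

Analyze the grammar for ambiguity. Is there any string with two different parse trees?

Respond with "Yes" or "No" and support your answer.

No - the grammar is unambiguous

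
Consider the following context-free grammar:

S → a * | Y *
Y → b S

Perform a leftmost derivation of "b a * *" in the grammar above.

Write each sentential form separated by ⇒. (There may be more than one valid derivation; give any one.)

S ⇒ Y * ⇒ b S * ⇒ b a * *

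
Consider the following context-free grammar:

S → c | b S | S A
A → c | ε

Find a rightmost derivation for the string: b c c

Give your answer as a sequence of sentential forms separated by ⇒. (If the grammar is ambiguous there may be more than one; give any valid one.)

S ⇒ b S ⇒ b S A ⇒ b S c ⇒ b c c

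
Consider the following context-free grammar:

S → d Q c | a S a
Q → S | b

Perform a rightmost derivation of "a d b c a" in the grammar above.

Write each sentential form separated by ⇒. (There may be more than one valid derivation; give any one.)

S ⇒ a S a ⇒ a d Q c a ⇒ a d b c a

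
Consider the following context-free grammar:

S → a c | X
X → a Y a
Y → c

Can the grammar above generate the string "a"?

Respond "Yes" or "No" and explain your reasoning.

No - no valid derivation exists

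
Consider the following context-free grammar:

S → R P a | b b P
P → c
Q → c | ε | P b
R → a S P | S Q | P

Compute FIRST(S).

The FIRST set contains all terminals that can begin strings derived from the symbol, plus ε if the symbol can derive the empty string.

We compute FIRST(S) using the standard algorithm.
FIRST(P) = {c}
FIRST(Q) = {c, ε}
FIRST(R) = {a, b, c}
FIRST(S) = {a, b, c}
Therefore, FIRST(S) = {a, b, c}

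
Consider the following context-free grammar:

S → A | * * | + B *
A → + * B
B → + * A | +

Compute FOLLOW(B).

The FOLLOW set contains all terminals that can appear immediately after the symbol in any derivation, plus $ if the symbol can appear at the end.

We compute FOLLOW(B) using the standard algorithm.
FOLLOW(S) starts with {$}.
FIRST(A) = {+}
FIRST(B) = {+}
FIRST(S) = {*, +}
FOLLOW(A) = {$, *}
FOLLOW(B) = {$, *}
FOLLOW(S) = {$}
Therefore, FOLLOW(B) = {$, *}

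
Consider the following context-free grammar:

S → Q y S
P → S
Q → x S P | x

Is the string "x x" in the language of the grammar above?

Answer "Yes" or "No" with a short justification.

No - no valid derivation exists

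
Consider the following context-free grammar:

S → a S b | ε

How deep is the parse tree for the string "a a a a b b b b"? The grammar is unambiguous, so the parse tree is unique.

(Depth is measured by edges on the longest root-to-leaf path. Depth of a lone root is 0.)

5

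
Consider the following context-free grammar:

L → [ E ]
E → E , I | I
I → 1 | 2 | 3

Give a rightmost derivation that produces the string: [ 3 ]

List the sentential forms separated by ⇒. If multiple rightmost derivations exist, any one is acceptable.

L ⇒ [ E ] ⇒ [ I ] ⇒ [ 3 ]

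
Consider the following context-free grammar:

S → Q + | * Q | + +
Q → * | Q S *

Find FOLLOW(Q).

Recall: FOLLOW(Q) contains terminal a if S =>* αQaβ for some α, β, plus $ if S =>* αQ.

We compute FOLLOW(Q) using the standard algorithm.
FOLLOW(S) starts with {$}.
FIRST(Q) = {*}
FIRST(S) = {*, +}
FOLLOW(Q) = {$, *, +}
FOLLOW(S) = {$, *}
Therefore, FOLLOW(Q) = {$, *, +}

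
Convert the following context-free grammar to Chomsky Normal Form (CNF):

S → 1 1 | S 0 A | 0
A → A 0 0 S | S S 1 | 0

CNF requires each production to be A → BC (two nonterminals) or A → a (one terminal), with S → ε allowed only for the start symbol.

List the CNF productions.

T1 → 1; T0 → 0; S → 0; A → 0; S → T1 T1; S → S X0; X0 → T0 A; A → A X1; X1 → T0 X2; X2 → T0 S; A → S X3; X3 → S T1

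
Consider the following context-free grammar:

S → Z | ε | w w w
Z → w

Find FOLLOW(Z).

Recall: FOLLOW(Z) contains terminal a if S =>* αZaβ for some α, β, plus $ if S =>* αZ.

We compute FOLLOW(Z) using the standard algorithm.
FOLLOW(S) starts with {$}.
FIRST(S) = {w, ε}
FIRST(Z) = {w}
FOLLOW(S) = {$}
FOLLOW(Z) = {$}
Therefore, FOLLOW(Z) = {$}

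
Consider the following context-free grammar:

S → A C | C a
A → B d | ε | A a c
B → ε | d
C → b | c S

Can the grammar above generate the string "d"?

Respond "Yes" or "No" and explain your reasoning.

No - no valid derivation exists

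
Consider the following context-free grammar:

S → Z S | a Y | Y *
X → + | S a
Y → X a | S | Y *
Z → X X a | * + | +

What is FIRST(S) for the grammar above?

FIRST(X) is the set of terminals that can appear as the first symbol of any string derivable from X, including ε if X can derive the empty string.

We compute FIRST(S) using the standard algorithm.
FIRST(S) = {*, +, a}
FIRST(X) = {*, +, a}
FIRST(Y) = {*, +, a}
FIRST(Z) = {*, +, a}
Therefore, FIRST(S) = {*, +, a}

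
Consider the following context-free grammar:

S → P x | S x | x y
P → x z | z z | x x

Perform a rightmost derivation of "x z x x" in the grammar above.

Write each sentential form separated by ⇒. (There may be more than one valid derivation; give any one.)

S ⇒ S x ⇒ P x x ⇒ x z x x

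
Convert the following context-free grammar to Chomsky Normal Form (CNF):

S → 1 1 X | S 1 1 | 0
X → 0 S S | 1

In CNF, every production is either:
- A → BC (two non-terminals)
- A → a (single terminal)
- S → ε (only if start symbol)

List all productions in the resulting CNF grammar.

T1 → 1; S → 0; T0 → 0; X → 1; S → T1 X0; X0 → T1 X; S → S X1; X1 → T1 T1; X → T0 X2; X2 → S S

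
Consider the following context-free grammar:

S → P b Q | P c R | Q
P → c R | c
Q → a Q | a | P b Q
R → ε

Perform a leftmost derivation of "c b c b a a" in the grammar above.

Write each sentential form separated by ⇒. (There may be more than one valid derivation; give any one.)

S ⇒ P b Q ⇒ c b Q ⇒ c b P b Q ⇒ c b c b Q ⇒ c b c b a Q ⇒ c b c b a a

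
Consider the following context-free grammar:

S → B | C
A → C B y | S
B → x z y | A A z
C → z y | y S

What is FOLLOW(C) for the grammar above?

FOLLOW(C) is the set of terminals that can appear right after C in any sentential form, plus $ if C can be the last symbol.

We compute FOLLOW(C) using the standard algorithm.
FOLLOW(S) starts with {$}.
FIRST(A) = {x, y, z}
FIRST(B) = {x, y, z}
FIRST(C) = {y, z}
FIRST(S) = {x, y, z}
FOLLOW(A) = {x, y, z}
FOLLOW(B) = {$, x, y, z}
FOLLOW(C) = {$, x, y, z}
FOLLOW(S) = {$, x, y, z}
Therefore, FOLLOW(C) = {$, x, y, z}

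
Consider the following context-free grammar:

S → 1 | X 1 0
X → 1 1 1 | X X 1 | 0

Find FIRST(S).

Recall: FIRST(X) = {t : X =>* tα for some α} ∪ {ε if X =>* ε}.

We compute FIRST(S) using the standard algorithm.
FIRST(S) = {0, 1}
FIRST(X) = {0, 1}
Therefore, FIRST(S) = {0, 1}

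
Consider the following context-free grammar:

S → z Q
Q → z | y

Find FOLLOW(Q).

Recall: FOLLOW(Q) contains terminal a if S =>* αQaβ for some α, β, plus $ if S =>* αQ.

We compute FOLLOW(Q) using the standard algorithm.
FOLLOW(S) starts with {$}.
FIRST(Q) = {y, z}
FIRST(S) = {z}
FOLLOW(Q) = {$}
FOLLOW(S) = {$}
Therefore, FOLLOW(Q) = {$}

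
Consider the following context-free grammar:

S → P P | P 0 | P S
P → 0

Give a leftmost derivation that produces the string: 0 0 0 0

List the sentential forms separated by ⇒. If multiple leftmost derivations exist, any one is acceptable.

S ⇒ P S ⇒ 0 S ⇒ 0 P S ⇒ 0 0 S ⇒ 0 0 P 0 ⇒ 0 0 0 0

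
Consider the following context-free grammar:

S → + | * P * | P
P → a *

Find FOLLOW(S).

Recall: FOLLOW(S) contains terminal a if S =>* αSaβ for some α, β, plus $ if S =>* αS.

We compute FOLLOW(S) using the standard algorithm.
FOLLOW(S) starts with {$}.
FIRST(P) = {a}
FIRST(S) = {*, +, a}
FOLLOW(P) = {$, *}
FOLLOW(S) = {$}
Therefore, FOLLOW(S) = {$}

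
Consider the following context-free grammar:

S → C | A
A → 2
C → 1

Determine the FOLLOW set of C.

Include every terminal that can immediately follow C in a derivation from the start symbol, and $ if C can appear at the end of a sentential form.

We compute FOLLOW(C) using the standard algorithm.
FOLLOW(S) starts with {$}.
FIRST(A) = {2}
FIRST(C) = {1}
FIRST(S) = {1, 2}
FOLLOW(A) = {$}
FOLLOW(C) = {$}
FOLLOW(S) = {$}
Therefore, FOLLOW(C) = {$}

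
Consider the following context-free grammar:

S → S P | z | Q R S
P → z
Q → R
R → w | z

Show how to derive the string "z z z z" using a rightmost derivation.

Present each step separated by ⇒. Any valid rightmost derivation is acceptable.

S ⇒ S P ⇒ S z ⇒ S P z ⇒ S z z ⇒ S P z z ⇒ S z z z ⇒ z z z z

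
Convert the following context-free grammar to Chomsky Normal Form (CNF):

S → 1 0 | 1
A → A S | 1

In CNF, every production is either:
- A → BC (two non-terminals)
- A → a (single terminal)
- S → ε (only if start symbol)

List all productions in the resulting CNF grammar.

T1 → 1; T0 → 0; S → 1; A → 1; S → T1 T0; A → A S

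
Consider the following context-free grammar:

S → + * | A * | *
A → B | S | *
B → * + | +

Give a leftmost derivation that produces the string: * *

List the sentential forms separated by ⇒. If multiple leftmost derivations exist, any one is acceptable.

S ⇒ A * ⇒ S * ⇒ * *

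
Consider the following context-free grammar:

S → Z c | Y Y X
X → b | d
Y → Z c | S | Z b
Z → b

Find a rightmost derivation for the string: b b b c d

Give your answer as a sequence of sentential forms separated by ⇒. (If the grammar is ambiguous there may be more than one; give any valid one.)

S ⇒ Y Y X ⇒ Y Y d ⇒ Y Z c d ⇒ Y b c d ⇒ Z b b c d ⇒ b b b c d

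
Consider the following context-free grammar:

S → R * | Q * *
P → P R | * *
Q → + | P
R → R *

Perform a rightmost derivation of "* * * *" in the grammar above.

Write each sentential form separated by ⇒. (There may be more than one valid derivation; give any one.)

S ⇒ Q * * ⇒ P * * ⇒ * * * *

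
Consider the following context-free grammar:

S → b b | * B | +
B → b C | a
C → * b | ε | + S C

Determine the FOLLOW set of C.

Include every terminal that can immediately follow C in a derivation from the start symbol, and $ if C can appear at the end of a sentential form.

We compute FOLLOW(C) using the standard algorithm.
FOLLOW(S) starts with {$}.
FIRST(B) = {a, b}
FIRST(C) = {*, +, ε}
FIRST(S) = {*, +, b}
FOLLOW(B) = {$, *, +}
FOLLOW(C) = {$, *, +}
FOLLOW(S) = {$, *, +}
Therefore, FOLLOW(C) = {$, *, +}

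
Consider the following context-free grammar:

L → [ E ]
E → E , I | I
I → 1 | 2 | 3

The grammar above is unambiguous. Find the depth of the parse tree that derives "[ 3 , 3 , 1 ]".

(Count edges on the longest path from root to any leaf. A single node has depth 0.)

5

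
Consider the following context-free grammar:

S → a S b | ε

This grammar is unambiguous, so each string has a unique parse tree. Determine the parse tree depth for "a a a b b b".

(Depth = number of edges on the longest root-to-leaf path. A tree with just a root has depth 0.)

4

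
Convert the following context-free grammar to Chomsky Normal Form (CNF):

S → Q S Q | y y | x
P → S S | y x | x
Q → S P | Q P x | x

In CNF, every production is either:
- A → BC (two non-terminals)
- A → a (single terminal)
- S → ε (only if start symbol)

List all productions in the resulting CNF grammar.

TY → y; S → x; TX → x; P → x; Q → x; S → Q X0; X0 → S Q; S → TY TY; P → S S; P → TY TX; Q → S P; Q → Q X1; X1 → P TX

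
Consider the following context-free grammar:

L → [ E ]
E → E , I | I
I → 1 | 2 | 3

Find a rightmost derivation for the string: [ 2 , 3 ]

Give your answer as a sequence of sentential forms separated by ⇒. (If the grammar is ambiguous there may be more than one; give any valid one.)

L ⇒ [ E ] ⇒ [ E , I ] ⇒ [ E , 3 ] ⇒ [ I , 3 ] ⇒ [ 2 , 3 ]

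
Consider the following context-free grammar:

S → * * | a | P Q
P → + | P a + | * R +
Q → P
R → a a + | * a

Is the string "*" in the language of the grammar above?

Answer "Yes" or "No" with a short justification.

No - no valid derivation exists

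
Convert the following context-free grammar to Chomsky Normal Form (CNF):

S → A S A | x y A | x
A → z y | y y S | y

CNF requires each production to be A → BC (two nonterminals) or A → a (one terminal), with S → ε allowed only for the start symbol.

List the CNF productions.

TX → x; TY → y; S → x; TZ → z; A → y; S → A X0; X0 → S A; S → TX X1; X1 → TY A; A → TZ TY; A → TY X2; X2 → TY S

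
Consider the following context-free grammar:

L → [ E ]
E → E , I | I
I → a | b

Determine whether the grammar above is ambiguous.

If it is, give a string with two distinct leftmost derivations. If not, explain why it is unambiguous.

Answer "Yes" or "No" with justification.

No - the grammar is unambiguous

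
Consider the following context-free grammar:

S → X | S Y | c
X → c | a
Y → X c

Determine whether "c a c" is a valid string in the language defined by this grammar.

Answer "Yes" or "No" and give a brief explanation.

Yes - a valid derivation exists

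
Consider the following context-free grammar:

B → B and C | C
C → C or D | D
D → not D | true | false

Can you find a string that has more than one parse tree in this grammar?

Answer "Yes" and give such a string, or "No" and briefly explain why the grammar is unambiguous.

No - the grammar is unambiguous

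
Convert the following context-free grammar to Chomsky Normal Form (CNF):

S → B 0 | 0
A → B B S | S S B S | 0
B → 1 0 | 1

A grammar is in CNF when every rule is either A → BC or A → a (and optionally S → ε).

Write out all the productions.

T0 → 0; S → 0; A → 0; T1 → 1; B → 1; S → B T0; A → B X0; X0 → B S; A → S X1; X1 → S X2; X2 → B S; B → T1 T0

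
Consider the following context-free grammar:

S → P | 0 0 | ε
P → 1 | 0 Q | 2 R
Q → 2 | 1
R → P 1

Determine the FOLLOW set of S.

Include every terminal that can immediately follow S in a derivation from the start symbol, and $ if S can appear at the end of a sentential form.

We compute FOLLOW(S) using the standard algorithm.
FOLLOW(S) starts with {$}.
FIRST(P) = {0, 1, 2}
FIRST(Q) = {1, 2}
FIRST(R) = {0, 1, 2}
FIRST(S) = {0, 1, 2, ε}
FOLLOW(P) = {$, 1}
FOLLOW(Q) = {$, 1}
FOLLOW(R) = {$, 1}
FOLLOW(S) = {$}
Therefore, FOLLOW(S) = {$}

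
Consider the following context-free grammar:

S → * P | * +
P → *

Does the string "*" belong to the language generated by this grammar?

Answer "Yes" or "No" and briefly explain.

No - no valid derivation exists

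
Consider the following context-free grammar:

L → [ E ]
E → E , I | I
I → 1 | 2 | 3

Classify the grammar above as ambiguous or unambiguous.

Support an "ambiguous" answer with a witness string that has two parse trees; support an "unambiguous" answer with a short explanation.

Unambiguous - every string in the language has a unique parse tree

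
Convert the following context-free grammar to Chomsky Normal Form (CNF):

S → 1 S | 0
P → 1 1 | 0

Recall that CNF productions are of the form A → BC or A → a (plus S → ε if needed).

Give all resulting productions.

T1 → 1; S → 0; P → 0; S → T1 S; P → T1 T1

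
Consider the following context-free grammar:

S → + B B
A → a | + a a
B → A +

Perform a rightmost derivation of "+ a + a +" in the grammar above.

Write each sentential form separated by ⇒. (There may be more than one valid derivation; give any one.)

S ⇒ + B B ⇒ + B A + ⇒ + B a + ⇒ + A + a + ⇒ + a + a +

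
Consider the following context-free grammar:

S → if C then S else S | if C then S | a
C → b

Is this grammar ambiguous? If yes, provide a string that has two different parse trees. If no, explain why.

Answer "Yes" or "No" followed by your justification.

Yes - the string 'if b then if b then if b then a else a' has two distinct leftmost derivations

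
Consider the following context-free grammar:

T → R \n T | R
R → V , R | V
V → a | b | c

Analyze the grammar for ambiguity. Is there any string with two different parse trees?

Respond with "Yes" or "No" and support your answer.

No - the grammar is unambiguous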